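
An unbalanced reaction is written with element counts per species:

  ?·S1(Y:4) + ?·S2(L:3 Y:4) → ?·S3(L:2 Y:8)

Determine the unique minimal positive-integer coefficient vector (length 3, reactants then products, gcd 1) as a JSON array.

Coefficients: [4, 2, 3]

L: 4·0+2·3 = 6 | 3·2 = 6
Y: 4·4+2·4 = 24 | 3·8 = 24
gcd(4,2,3) = 1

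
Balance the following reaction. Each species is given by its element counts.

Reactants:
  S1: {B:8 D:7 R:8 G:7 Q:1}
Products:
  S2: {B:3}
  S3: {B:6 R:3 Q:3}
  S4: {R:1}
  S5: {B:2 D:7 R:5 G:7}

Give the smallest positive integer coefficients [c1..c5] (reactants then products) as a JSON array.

B: 3·8 = 24 | 4·3+1·6+6·0+3·2 = 24
D: 3·7 = 21 | 4·0+1·0+6·0+3·7 = 21
R: 3·8 = 24 | 4·0+1·3+6·1+3·5 = 24
G: 3·7 = 21 | 4·0+1·0+6·0+3·7 = 21
Q: 3·1 = 3 | 4·0+1·3+6·0+3·0 = 3
gcd(3,4,1,6,3) = 1

Coefficients: [3, 4, 1, 6, 3]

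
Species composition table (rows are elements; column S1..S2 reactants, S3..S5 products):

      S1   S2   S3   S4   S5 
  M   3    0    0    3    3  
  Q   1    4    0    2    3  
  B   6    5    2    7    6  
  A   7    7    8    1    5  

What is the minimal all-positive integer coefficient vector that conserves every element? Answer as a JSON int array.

M: 5·3+2·0 = 15 | 4·0+2·3+3·3 = 15
Q: 5·1+2·4 = 13 | 4·0+2·2+3·3 = 13
B: 5·6+2·5 = 40 | 4·2+2·7+3·6 = 40
A: 5·7+2·7 = 49 | 4·8+2·1+3·5 = 49
gcd(5,2,4,2,3) = 1

Coefficients: [5, 2, 4, 2, 3]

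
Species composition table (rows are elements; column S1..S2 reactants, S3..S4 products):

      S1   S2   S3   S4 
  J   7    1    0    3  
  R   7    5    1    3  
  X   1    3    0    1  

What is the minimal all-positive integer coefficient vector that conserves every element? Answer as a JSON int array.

J: 2·7+1·1 = 15 | 4·0+5·3 = 15
R: 2·7+1·5 = 19 | 4·1+5·3 = 19
X: 2·1+1·3 = 5 | 4·0+5·1 = 5
gcd(2,1,4,5) = 1

Coefficients: [2, 1, 4, 5]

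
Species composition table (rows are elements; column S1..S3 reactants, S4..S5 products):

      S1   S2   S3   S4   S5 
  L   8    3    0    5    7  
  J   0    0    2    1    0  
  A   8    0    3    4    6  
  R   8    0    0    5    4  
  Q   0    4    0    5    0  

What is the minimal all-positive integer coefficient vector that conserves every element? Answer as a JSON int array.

L: 5·8+5·3+2·0 = 55 | 4·5+5·7 = 55
J: 5·0+5·0+2·2 = 4 | 4·1+5·0 = 4
A: 5·8+5·0+2·3 = 46 | 4·4+5·6 = 46
R: 5·8+5·0+2·0 = 40 | 4·5+5·4 = 40
Q: 5·0+5·4+2·0 = 20 | 4·5+5·0 = 20
gcd(5,5,2,4,5) = 1

Coefficients: [5, 5, 2, 4, 5]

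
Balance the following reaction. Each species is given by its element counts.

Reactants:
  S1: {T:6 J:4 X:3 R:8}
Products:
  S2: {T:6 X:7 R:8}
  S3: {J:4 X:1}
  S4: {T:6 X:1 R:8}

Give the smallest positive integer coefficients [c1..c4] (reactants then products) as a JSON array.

T: 6·6 = 36 | 1·6+6·0+5·6 = 36
J: 6·4 = 24 | 1·0+6·4+5·0 = 24
X: 6·3 = 18 | 1·7+6·1+5·1 = 18
R: 6·8 = 48 | 1·8+6·0+5·8 = 48
gcd(6,1,6,5) = 1

Coefficients: [6, 1, 6, 5]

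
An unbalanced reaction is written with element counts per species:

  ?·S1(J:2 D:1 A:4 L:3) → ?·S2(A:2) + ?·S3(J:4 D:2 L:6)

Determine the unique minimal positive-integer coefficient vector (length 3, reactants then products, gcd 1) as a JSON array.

Coefficients: [2, 4, 1]

J: 2·2 = 4 | 4·0+1·4 = 4
D: 2·1 = 2 | 4·0+1·2 = 2
A: 2·4 = 8 | 4·2+1·0 = 8
L: 2·3 = 6 | 4·0+1·6 = 6
gcd(2,4,1) = 1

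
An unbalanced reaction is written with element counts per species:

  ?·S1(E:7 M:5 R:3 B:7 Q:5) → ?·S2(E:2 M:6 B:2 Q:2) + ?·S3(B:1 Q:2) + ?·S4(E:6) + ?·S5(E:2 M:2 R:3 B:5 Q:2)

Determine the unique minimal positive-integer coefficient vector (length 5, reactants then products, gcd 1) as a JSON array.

Coefficients: [6, 3, 6, 4, 6]

E: 6·7 = 42 | 3·2+6·0+4·6+6·2 = 42
M: 6·5 = 30 | 3·6+6·0+4·0+6·2 = 30
R: 6·3 = 18 | 3·0+6·0+4·0+6·3 = 18
B: 6·7 = 42 | 3·2+6·1+4·0+6·5 = 42
Q: 6·5 = 30 | 3·2+6·2+4·0+6·2 = 30
gcd(6,3,6,4,6) = 1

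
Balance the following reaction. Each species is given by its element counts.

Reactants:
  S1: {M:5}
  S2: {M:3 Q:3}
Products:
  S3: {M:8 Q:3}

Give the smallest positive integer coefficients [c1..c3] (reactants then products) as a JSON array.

M: 1·5+1·3 = 8 | 1·8 = 8
Q: 1·0+1·3 = 3 | 1·3 = 3
gcd(1,1,1) = 1

Coefficients: [1, 1, 1]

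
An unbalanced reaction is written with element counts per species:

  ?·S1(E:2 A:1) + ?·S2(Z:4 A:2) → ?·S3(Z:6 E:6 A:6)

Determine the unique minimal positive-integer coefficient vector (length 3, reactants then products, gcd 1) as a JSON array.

Coefficients: [6, 3, 2]

Z: 6·0+3·4 = 12 | 2·6 = 12
E: 6·2+3·0 = 12 | 2·6 = 12
A: 6·1+3·2 = 12 | 2·6 = 12
gcd(6,3,2) = 1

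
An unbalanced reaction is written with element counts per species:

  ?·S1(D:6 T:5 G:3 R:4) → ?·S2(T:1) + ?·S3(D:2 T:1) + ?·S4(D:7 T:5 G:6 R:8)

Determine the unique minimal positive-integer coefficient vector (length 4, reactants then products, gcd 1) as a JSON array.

D: 4·6 = 24 | 5·0+5·2+2·7 = 24
T: 4·5 = 20 | 5·1+5·1+2·5 = 20
G: 4·3 = 12 | 5·0+5·0+2·6 = 12
R: 4·4 = 16 | 5·0+5·0+2·8 = 16
gcd(4,5,5,2) = 1

Coefficients: [4, 5, 5, 2]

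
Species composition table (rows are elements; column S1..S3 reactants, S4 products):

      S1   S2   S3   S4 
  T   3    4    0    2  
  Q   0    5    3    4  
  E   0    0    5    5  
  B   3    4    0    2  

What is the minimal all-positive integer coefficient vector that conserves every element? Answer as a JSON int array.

T: 2·3+1·4+5·0 = 10 | 5·2 = 10
Q: 2·0+1·5+5·3 = 20 | 5·4 = 20
E: 2·0+1·0+5·5 = 25 | 5·5 = 25
B: 2·3+1·4+5·0 = 10 | 5·2 = 10
gcd(2,1,5,5) = 1

Coefficients: [2, 1, 5, 5]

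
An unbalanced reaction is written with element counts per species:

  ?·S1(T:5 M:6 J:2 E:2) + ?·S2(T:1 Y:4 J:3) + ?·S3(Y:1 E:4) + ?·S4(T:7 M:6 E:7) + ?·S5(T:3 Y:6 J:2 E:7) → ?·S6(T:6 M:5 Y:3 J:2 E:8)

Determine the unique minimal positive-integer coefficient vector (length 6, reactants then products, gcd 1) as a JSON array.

T: 2·5+2·1+4·0+3·7+1·3 = 36 | 6·6 = 36
M: 2·6+2·0+4·0+3·6+1·0 = 30 | 6·5 = 30
Y: 2·0+2·4+4·1+3·0+1·6 = 18 | 6·3 = 18
J: 2·2+2·3+4·0+3·0+1·2 = 12 | 6·2 = 12
E: 2·2+2·0+4·4+3·7+1·7 = 48 | 6·8 = 48
gcd(2,2,4,3,1,6) = 1

Coefficients: [2, 2, 4, 3, 1, 6]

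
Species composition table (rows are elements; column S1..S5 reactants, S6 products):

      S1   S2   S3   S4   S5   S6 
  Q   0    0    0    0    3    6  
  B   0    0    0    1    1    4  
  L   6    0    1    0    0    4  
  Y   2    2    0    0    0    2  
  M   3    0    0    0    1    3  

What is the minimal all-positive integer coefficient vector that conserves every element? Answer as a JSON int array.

Coefficients: [1, 2, 6, 6, 6, 3]

Q: 1·0+2·0+6·0+6·0+6·3 = 18 | 3·6 = 18
B: 1·0+2·0+6·0+6·1+6·1 = 12 | 3·4 = 12
L: 1·6+2·0+6·1+6·0+6·0 = 12 | 3·4 = 12
Y: 1·2+2·2+6·0+6·0+6·0 = 6 | 3·2 = 6
M: 1·3+2·0+6·0+6·0+6·1 = 9 | 3·3 = 9
gcd(1,2,6,6,6,3) = 1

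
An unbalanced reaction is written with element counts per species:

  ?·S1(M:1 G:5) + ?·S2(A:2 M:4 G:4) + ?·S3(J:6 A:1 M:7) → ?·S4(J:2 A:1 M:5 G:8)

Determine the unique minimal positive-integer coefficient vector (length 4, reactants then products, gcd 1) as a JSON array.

J: 4·0+1·0+1·6 = 6 | 3·2 = 6
A: 4·0+1·2+1·1 = 3 | 3·1 = 3
M: 4·1+1·4+1·7 = 15 | 3·5 = 15
G: 4·5+1·4+1·0 = 24 | 3·8 = 24
gcd(4,1,1,3) = 1

Coefficients: [4, 1, 1, 3]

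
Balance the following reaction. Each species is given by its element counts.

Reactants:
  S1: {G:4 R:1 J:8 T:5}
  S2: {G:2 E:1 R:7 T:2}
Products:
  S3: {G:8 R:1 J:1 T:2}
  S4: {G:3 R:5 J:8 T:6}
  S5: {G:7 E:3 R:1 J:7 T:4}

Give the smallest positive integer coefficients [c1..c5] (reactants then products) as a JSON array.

Coefficients: [6, 3, 1, 5, 1]

G: 6·4+3·2 = 30 | 1·8+5·3+1·7 = 30
E: 6·0+3·1 = 3 | 1·0+5·0+1·3 = 3
R: 6·1+3·7 = 27 | 1·1+5·5+1·1 = 27
J: 6·8+3·0 = 48 | 1·1+5·8+1·7 = 48
T: 6·5+3·2 = 36 | 1·2+5·6+1·4 = 36
gcd(6,3,1,5,1) = 1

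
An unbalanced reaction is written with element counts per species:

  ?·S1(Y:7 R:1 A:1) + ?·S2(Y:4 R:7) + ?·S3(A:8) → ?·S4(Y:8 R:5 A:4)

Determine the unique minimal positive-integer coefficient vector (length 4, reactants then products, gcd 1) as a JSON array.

Coefficients: [4, 3, 2, 5]

Y: 4·7+3·4+2·0 = 40 | 5·8 = 40
R: 4·1+3·7+2·0 = 25 | 5·5 = 25
A: 4·1+3·0+2·8 = 20 | 5·4 = 20
gcd(4,3,2,5) = 1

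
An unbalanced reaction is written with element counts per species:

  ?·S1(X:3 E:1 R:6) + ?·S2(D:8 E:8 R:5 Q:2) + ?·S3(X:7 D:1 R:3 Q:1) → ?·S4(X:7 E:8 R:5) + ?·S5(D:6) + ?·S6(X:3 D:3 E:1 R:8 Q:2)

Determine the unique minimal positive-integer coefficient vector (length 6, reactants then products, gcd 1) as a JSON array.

X: 6·3+4·0+4·7 = 46 | 4·7+3·0+6·3 = 46
D: 6·0+4·8+4·1 = 36 | 4·0+3·6+6·3 = 36
E: 6·1+4·8+4·0 = 38 | 4·8+3·0+6·1 = 38
R: 6·6+4·5+4·3 = 68 | 4·5+3·0+6·8 = 68
Q: 6·0+4·2+4·1 = 12 | 4·0+3·0+6·2 = 12
gcd(6,4,4,4,3,6) = 1

Coefficients: [6, 4, 4, 4, 3, 6]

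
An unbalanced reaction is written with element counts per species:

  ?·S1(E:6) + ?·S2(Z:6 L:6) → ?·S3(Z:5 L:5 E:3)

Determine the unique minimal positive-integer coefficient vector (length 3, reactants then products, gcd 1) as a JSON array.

Z: 3·0+5·6 = 30 | 6·5 = 30
L: 3·0+5·6 = 30 | 6·5 = 30
E: 3·6+5·0 = 18 | 6·3 = 18
gcd(3,5,6) = 1

Coefficients: [3, 5, 6]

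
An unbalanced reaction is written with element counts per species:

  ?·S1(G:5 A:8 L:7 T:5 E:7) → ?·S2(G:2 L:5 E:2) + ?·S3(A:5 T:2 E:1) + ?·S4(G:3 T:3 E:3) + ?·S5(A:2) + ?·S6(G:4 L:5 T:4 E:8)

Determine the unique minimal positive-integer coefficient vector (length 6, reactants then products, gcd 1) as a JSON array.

Coefficients: [5, 6, 6, 3, 5, 1]

G: 5·5 = 25 | 6·2+6·0+3·3+5·0+1·4 = 25
A: 5·8 = 40 | 6·0+6·5+3·0+5·2+1·0 = 40
L: 5·7 = 35 | 6·5+6·0+3·0+5·0+1·5 = 35
T: 5·5 = 25 | 6·0+6·2+3·3+5·0+1·4 = 25
E: 5·7 = 35 | 6·2+6·1+3·3+5·0+1·8 = 35
gcd(5,6,6,3,5,1) = 1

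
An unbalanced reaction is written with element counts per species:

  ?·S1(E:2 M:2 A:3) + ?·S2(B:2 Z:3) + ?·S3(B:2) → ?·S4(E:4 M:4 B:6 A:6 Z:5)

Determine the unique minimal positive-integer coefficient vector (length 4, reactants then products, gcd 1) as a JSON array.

Coefficients: [6, 5, 4, 3]

E: 6·2+5·0+4·0 = 12 | 3·4 = 12
M: 6·2+5·0+4·0 = 12 | 3·4 = 12
B: 6·0+5·2+4·2 = 18 | 3·6 = 18
A: 6·3+5·0+4·0 = 18 | 3·6 = 18
Z: 6·0+5·3+4·0 = 15 | 3·5 = 15
gcd(6,5,4,3) = 1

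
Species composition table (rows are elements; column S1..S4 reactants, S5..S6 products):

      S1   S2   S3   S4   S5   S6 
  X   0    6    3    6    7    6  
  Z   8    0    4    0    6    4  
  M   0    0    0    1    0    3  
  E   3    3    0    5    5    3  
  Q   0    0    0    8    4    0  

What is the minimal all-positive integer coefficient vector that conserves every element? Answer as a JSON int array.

X: 3·0+3·6+4·3+3·6 = 48 | 6·7+1·6 = 48
Z: 3·8+3·0+4·4+3·0 = 40 | 6·6+1·4 = 40
M: 3·0+3·0+4·0+3·1 = 3 | 6·0+1·3 = 3
E: 3·3+3·3+4·0+3·5 = 33 | 6·5+1·3 = 33
Q: 3·0+3·0+4·0+3·8 = 24 | 6·4+1·0 = 24
gcd(3,3,4,3,6,1) = 1

Coefficients: [3, 3, 4, 3, 6, 1]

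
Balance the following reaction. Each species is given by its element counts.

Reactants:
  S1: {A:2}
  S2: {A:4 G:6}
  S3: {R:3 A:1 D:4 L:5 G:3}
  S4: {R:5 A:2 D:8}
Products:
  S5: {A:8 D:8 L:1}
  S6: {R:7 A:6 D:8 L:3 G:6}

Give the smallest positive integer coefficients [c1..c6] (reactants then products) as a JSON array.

R: 5·0+2·0+2·3+3·5 = 21 | 1·0+3·7 = 21
A: 5·2+2·4+2·1+3·2 = 26 | 1·8+3·6 = 26
D: 5·0+2·0+2·4+3·8 = 32 | 1·8+3·8 = 32
L: 5·0+2·0+2·5+3·0 = 10 | 1·1+3·3 = 10
G: 5·0+2·6+2·3+3·0 = 18 | 1·0+3·6 = 18
gcd(5,2,2,3,1,3) = 1

Coefficients: [5, 2, 2, 3, 1, 3]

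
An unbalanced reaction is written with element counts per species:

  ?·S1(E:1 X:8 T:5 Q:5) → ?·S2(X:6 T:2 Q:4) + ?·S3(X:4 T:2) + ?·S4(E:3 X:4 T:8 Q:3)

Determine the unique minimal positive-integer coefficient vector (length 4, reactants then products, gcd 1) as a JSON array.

Coefficients: [6, 6, 1, 2]

E: 6·1 = 6 | 6·0+1·0+2·3 = 6
X: 6·8 = 48 | 6·6+1·4+2·4 = 48
T: 6·5 = 30 | 6·2+1·2+2·8 = 30
Q: 6·5 = 30 | 6·4+1·0+2·3 = 30
gcd(6,6,1,2) = 1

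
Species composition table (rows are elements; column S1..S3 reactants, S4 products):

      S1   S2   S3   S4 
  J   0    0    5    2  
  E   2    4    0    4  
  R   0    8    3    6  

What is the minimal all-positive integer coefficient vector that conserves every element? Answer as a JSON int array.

Coefficients: [4, 3, 2, 5]

J: 4·0+3·0+2·5 = 10 | 5·2 = 10
E: 4·2+3·4+2·0 = 20 | 5·4 = 20
R: 4·0+3·8+2·3 = 30 | 5·6 = 30
gcd(4,3,2,5) = 1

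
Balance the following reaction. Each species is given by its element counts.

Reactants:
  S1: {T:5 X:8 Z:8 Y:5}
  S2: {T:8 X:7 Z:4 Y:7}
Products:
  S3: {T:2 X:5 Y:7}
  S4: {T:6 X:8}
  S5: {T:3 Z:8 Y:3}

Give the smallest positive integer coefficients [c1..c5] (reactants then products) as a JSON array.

T: 3·5+4·8 = 47 | 4·2+4·6+5·3 = 47
X: 3·8+4·7 = 52 | 4·5+4·8+5·0 = 52
Z: 3·8+4·4 = 40 | 4·0+4·0+5·8 = 40
Y: 3·5+4·7 = 43 | 4·7+4·0+5·3 = 43
gcd(3,4,4,4,5) = 1

Coefficients: [3, 4, 4, 4, 5]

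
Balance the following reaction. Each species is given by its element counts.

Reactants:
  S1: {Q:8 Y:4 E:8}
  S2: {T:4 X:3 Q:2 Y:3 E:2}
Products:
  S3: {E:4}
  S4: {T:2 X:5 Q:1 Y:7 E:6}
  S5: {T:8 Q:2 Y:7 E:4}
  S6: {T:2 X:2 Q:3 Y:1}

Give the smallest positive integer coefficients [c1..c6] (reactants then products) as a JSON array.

Coefficients: [1, 5, 2, 1, 1, 5]

T: 1·0+5·4 = 20 | 2·0+1·2+1·8+5·2 = 20
X: 1·0+5·3 = 15 | 2·0+1·5+1·0+5·2 = 15
Q: 1·8+5·2 = 18 | 2·0+1·1+1·2+5·3 = 18
Y: 1·4+5·3 = 19 | 2·0+1·7+1·7+5·1 = 19
E: 1·8+5·2 = 18 | 2·4+1·6+1·4+5·0 = 18
gcd(1,5,2,1,1,5) = 1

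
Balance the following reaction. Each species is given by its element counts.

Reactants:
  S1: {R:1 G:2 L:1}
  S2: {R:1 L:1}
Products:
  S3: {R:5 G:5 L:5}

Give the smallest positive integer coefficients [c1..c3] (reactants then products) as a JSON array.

Coefficients: [5, 5, 2]

R: 5·1+5·1 = 10 | 2·5 = 10
G: 5·2+5·0 = 10 | 2·5 = 10
L: 5·1+5·1 = 10 | 2·5 = 10
gcd(5,5,2) = 1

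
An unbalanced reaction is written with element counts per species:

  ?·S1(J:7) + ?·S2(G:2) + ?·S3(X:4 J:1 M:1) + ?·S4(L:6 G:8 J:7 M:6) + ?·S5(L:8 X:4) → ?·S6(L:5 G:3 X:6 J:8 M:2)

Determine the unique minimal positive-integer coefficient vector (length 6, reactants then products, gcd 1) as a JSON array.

L: 5·0+5·0+6·0+1·6+3·8 = 30 | 6·5 = 30
G: 5·0+5·2+6·0+1·8+3·0 = 18 | 6·3 = 18
X: 5·0+5·0+6·4+1·0+3·4 = 36 | 6·6 = 36
J: 5·7+5·0+6·1+1·7+3·0 = 48 | 6·8 = 48
M: 5·0+5·0+6·1+1·6+3·0 = 12 | 6·2 = 12
gcd(5,5,6,1,3,6) = 1

Coefficients: [5, 5, 6, 1, 3, 6]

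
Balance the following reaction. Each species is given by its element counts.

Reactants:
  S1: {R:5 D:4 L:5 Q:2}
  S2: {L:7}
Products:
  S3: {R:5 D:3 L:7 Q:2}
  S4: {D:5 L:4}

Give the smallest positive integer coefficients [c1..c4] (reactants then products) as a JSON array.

R: 5·5+2·0 = 25 | 5·5+1·0 = 25
D: 5·4+2·0 = 20 | 5·3+1·5 = 20
L: 5·5+2·7 = 39 | 5·7+1·4 = 39
Q: 5·2+2·0 = 10 | 5·2+1·0 = 10
gcd(5,2,5,1) = 1

Coefficients: [5, 2, 5, 1]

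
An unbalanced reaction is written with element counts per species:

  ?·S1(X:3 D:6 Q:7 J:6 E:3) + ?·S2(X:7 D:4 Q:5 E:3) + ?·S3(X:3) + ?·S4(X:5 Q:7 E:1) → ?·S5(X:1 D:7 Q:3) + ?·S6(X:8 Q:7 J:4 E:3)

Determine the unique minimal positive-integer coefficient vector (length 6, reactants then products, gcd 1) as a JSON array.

Coefficients: [4, 1, 6, 3, 4, 6]

X: 4·3+1·7+6·3+3·5 = 52 | 4·1+6·8 = 52
D: 4·6+1·4+6·0+3·0 = 28 | 4·7+6·0 = 28
Q: 4·7+1·5+6·0+3·7 = 54 | 4·3+6·7 = 54
J: 4·6+1·0+6·0+3·0 = 24 | 4·0+6·4 = 24
E: 4·3+1·3+6·0+3·1 = 18 | 4·0+6·3 = 18
gcd(4,1,6,3,4,6) = 1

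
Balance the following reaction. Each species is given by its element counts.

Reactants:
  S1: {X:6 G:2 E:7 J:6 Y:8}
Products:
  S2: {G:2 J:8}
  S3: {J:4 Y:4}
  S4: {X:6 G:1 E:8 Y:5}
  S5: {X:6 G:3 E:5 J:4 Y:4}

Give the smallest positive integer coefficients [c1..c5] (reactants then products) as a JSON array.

X: 6·6 = 36 | 1·0+5·0+4·6+2·6 = 36
G: 6·2 = 12 | 1·2+5·0+4·1+2·3 = 12
E: 6·7 = 42 | 1·0+5·0+4·8+2·5 = 42
J: 6·6 = 36 | 1·8+5·4+4·0+2·4 = 36
Y: 6·8 = 48 | 1·0+5·4+4·5+2·4 = 48
gcd(6,1,5,4,2) = 1

Coefficients: [6, 1, 5, 4, 2]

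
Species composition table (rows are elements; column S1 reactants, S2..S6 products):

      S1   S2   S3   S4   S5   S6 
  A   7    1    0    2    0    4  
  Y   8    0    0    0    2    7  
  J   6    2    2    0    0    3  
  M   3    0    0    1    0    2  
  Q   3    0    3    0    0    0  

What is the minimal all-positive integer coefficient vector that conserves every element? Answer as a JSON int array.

Coefficients: [3, 3, 3, 5, 5, 2]

A: 3·7 = 21 | 3·1+3·0+5·2+5·0+2·4 = 21
Y: 3·8 = 24 | 3·0+3·0+5·0+5·2+2·7 = 24
J: 3·6 = 18 | 3·2+3·2+5·0+5·0+2·3 = 18
M: 3·3 = 9 | 3·0+3·0+5·1+5·0+2·2 = 9
Q: 3·3 = 9 | 3·0+3·3+5·0+5·0+2·0 = 9
gcd(3,3,3,5,5,2) = 1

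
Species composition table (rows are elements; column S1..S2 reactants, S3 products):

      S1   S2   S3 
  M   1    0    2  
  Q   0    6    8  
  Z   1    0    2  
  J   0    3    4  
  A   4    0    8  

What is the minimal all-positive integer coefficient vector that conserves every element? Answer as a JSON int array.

Coefficients: [6, 4, 3]

M: 6·1+4·0 = 6 | 3·2 = 6
Q: 6·0+4·6 = 24 | 3·8 = 24
Z: 6·1+4·0 = 6 | 3·2 = 6
J: 6·0+4·3 = 12 | 3·4 = 12
A: 6·4+4·0 = 24 | 3·8 = 24
gcd(6,4,3) = 1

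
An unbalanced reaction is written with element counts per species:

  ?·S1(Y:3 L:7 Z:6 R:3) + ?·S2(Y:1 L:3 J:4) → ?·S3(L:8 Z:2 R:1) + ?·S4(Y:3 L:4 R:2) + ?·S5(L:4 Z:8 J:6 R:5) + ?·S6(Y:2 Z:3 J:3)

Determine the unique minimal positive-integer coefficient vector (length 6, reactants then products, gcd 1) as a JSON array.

Y: 6·3+6·1 = 24 | 5·0+4·3+1·0+6·2 = 24
L: 6·7+6·3 = 60 | 5·8+4·4+1·4+6·0 = 60
Z: 6·6+6·0 = 36 | 5·2+4·0+1·8+6·3 = 36
J: 6·0+6·4 = 24 | 5·0+4·0+1·6+6·3 = 24
R: 6·3+6·0 = 18 | 5·1+4·2+1·5+6·0 = 18
gcd(6,6,5,4,1,6) = 1

Coefficients: [6, 6, 5, 4, 1, 6]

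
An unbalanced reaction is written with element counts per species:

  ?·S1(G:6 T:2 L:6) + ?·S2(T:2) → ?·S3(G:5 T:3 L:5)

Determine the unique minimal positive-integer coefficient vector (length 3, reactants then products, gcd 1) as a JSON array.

Coefficients: [5, 4, 6]

G: 5·6+4·0 = 30 | 6·5 = 30
T: 5·2+4·2 = 18 | 6·3 = 18
L: 5·6+4·0 = 30 | 6·5 = 30
gcd(5,4,6) = 1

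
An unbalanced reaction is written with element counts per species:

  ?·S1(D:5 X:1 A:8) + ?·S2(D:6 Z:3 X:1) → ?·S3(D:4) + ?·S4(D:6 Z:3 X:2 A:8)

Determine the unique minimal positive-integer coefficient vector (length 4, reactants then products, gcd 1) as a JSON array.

D: 4·5+4·6 = 44 | 5·4+4·6 = 44
Z: 4·0+4·3 = 12 | 5·0+4·3 = 12
X: 4·1+4·1 = 8 | 5·0+4·2 = 8
A: 4·8+4·0 = 32 | 5·0+4·8 = 32
gcd(4,4,5,4) = 1

Coefficients: [4, 4, 5, 4]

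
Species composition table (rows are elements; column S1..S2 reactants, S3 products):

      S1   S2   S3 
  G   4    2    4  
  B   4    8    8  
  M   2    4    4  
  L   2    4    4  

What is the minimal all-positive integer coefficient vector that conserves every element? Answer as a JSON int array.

Coefficients: [2, 2, 3]

G: 2·4+2·2 = 12 | 3·4 = 12
B: 2·4+2·8 = 24 | 3·8 = 24
M: 2·2+2·4 = 12 | 3·4 = 12
L: 2·2+2·4 = 12 | 3·4 = 12
gcd(2,2,3) = 1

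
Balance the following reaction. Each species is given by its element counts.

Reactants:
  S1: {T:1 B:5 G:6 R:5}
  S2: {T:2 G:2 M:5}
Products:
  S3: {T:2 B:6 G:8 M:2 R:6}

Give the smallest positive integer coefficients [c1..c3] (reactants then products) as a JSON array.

T: 6·1+2·2 = 10 | 5·2 = 10
B: 6·5+2·0 = 30 | 5·6 = 30
G: 6·6+2·2 = 40 | 5·8 = 40
M: 6·0+2·5 = 10 | 5·2 = 10
R: 6·5+2·0 = 30 | 5·6 = 30
gcd(6,2,5) = 1

Coefficients: [6, 2, 5]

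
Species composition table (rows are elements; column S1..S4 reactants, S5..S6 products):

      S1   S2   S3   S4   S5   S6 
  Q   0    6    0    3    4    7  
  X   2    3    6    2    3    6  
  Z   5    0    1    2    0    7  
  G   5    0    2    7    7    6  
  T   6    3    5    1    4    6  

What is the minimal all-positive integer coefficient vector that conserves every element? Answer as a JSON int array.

Coefficients: [3, 5, 1, 6, 5, 4]

Q: 3·0+5·6+1·0+6·3 = 48 | 5·4+4·7 = 48
X: 3·2+5·3+1·6+6·2 = 39 | 5·3+4·6 = 39
Z: 3·5+5·0+1·1+6·2 = 28 | 5·0+4·7 = 28
G: 3·5+5·0+1·2+6·7 = 59 | 5·7+4·6 = 59
T: 3·6+5·3+1·5+6·1 = 44 | 5·4+4·6 = 44
gcd(3,5,1,6,5,4) = 1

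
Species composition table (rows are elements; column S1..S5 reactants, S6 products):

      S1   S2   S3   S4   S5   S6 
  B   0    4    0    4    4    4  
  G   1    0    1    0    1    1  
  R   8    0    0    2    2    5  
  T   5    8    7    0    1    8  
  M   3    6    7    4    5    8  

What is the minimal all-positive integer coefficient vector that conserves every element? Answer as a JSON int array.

Coefficients: [3, 3, 1, 1, 2, 6]

B: 3·0+3·4+1·0+1·4+2·4 = 24 | 6·4 = 24
G: 3·1+3·0+1·1+1·0+2·1 = 6 | 6·1 = 6
R: 3·8+3·0+1·0+1·2+2·2 = 30 | 6·5 = 30
T: 3·5+3·8+1·7+1·0+2·1 = 48 | 6·8 = 48
M: 3·3+3·6+1·7+1·4+2·5 = 48 | 6·8 = 48
gcd(3,3,1,1,2,6) = 1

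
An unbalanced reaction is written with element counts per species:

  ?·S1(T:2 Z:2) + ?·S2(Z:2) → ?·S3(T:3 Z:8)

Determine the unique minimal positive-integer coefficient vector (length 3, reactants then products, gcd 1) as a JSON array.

Coefficients: [3, 5, 2]

T: 3·2+5·0 = 6 | 2·3 = 6
Z: 3·2+5·2 = 16 | 2·8 = 16
gcd(3,5,2) = 1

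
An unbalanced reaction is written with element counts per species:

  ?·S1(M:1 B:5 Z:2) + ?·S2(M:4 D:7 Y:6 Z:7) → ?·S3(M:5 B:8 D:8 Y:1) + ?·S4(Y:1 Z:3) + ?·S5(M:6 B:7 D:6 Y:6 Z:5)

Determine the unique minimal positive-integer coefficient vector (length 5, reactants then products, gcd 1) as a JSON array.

Coefficients: [3, 2, 1, 5, 1]

M: 3·1+2·4 = 11 | 1·5+5·0+1·6 = 11
B: 3·5+2·0 = 15 | 1·8+5·0+1·7 = 15
D: 3·0+2·7 = 14 | 1·8+5·0+1·6 = 14
Y: 3·0+2·6 = 12 | 1·1+5·1+1·6 = 12
Z: 3·2+2·7 = 20 | 1·0+5·3+1·5 = 20
gcd(3,2,1,5,1) = 1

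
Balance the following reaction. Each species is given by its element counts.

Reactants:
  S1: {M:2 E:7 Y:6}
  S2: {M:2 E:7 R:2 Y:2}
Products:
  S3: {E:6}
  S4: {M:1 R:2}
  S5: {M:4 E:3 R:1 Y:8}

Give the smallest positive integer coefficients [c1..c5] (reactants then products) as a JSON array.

Coefficients: [1, 5, 6, 4, 2]

M: 1·2+5·2 = 12 | 6·0+4·1+2·4 = 12
E: 1·7+5·7 = 42 | 6·6+4·0+2·3 = 42
R: 1·0+5·2 = 10 | 6·0+4·2+2·1 = 10
Y: 1·6+5·2 = 16 | 6·0+4·0+2·8 = 16
gcd(1,5,6,4,2) = 1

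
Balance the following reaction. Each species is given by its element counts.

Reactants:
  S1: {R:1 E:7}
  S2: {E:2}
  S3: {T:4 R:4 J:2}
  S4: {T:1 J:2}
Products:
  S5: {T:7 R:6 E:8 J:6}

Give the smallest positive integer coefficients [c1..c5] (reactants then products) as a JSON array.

T: 2·0+5·0+4·4+5·1 = 21 | 3·7 = 21
R: 2·1+5·0+4·4+5·0 = 18 | 3·6 = 18
E: 2·7+5·2+4·0+5·0 = 24 | 3·8 = 24
J: 2·0+5·0+4·2+5·2 = 18 | 3·6 = 18
gcd(2,5,4,5,3) = 1

Coefficients: [2, 5, 4, 5, 3]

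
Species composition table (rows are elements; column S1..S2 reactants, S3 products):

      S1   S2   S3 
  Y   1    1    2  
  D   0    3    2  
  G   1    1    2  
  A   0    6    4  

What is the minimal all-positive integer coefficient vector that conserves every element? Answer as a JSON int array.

Y: 4·1+2·1 = 6 | 3·2 = 6
D: 4·0+2·3 = 6 | 3·2 = 6
G: 4·1+2·1 = 6 | 3·2 = 6
A: 4·0+2·6 = 12 | 3·4 = 12
gcd(4,2,3) = 1

Coefficients: [4, 2, 3]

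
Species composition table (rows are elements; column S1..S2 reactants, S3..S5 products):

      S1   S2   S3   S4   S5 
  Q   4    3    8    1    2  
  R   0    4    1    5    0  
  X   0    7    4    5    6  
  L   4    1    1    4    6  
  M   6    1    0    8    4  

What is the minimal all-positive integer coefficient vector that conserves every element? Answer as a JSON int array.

Coefficients: [5, 6, 4, 4, 1]

Q: 5·4+6·3 = 38 | 4·8+4·1+1·2 = 38
R: 5·0+6·4 = 24 | 4·1+4·5+1·0 = 24
X: 5·0+6·7 = 42 | 4·4+4·5+1·6 = 42
L: 5·4+6·1 = 26 | 4·1+4·4+1·6 = 26
M: 5·6+6·1 = 36 | 4·0+4·8+1·4 = 36
gcd(5,6,4,4,1) = 1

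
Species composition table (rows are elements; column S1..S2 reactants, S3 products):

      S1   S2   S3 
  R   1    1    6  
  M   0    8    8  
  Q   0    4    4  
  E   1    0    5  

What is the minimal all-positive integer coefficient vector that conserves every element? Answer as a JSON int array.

R: 5·1+1·1 = 6 | 1·6 = 6
M: 5·0+1·8 = 8 | 1·8 = 8
Q: 5·0+1·4 = 4 | 1·4 = 4
E: 5·1+1·0 = 5 | 1·5 = 5
gcd(5,1,1) = 1

Coefficients: [5, 1, 1]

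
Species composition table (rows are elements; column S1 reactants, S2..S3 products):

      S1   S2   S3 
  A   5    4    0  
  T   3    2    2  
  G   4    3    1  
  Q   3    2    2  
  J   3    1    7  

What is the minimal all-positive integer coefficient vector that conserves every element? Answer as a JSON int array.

Coefficients: [4, 5, 1]

A: 4·5 = 20 | 5·4+1·0 = 20
T: 4·3 = 12 | 5·2+1·2 = 12
G: 4·4 = 16 | 5·3+1·1 = 16
Q: 4·3 = 12 | 5·2+1·2 = 12
J: 4·3 = 12 | 5·1+1·7 = 12
gcd(4,5,1) = 1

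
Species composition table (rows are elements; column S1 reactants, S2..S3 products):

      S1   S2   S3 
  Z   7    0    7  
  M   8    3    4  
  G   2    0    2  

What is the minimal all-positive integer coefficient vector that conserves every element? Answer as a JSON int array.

Coefficients: [3, 4, 3]

Z: 3·7 = 21 | 4·0+3·7 = 21
M: 3·8 = 24 | 4·3+3·4 = 24
G: 3·2 = 6 | 4·0+3·2 = 6
gcd(3,4,3) = 1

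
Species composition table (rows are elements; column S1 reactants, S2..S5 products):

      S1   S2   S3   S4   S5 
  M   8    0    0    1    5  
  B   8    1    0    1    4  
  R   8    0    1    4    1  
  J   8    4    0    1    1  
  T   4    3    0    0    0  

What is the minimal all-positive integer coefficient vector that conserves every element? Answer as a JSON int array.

Coefficients: [3, 4, 4, 4, 4]

M: 3·8 = 24 | 4·0+4·0+4·1+4·5 = 24
B: 3·8 = 24 | 4·1+4·0+4·1+4·4 = 24
R: 3·8 = 24 | 4·0+4·1+4·4+4·1 = 24
J: 3·8 = 24 | 4·4+4·0+4·1+4·1 = 24
T: 3·4 = 12 | 4·3+4·0+4·0+4·0 = 12
gcd(3,4,4,4,4) = 1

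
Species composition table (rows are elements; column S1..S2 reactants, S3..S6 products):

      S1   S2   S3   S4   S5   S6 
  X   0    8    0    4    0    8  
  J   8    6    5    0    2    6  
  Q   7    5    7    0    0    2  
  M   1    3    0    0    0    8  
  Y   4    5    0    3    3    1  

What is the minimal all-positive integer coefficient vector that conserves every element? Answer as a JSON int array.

X: 1·0+5·8 = 40 | 4·0+6·4+3·0+2·8 = 40
J: 1·8+5·6 = 38 | 4·5+6·0+3·2+2·6 = 38
Q: 1·7+5·5 = 32 | 4·7+6·0+3·0+2·2 = 32
M: 1·1+5·3 = 16 | 4·0+6·0+3·0+2·8 = 16
Y: 1·4+5·5 = 29 | 4·0+6·3+3·3+2·1 = 29
gcd(1,5,4,6,3,2) = 1

Coefficients: [1, 5, 4, 6, 3, 2]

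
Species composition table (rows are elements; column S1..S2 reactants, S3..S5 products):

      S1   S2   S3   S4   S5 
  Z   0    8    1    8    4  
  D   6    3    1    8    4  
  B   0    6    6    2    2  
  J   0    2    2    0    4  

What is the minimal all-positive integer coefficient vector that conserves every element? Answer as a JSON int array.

Z: 5·0+6·8 = 48 | 4·1+5·8+1·4 = 48
D: 5·6+6·3 = 48 | 4·1+5·8+1·4 = 48
B: 5·0+6·6 = 36 | 4·6+5·2+1·2 = 36
J: 5·0+6·2 = 12 | 4·2+5·0+1·4 = 12
gcd(5,6,4,5,1) = 1

Coefficients: [5, 6, 4, 5, 1]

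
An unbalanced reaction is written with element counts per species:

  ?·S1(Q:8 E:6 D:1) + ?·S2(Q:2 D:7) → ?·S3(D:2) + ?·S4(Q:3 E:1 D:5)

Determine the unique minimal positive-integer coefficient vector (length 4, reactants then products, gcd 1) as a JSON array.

Coefficients: [1, 5, 3, 6]

Q: 1·8+5·2 = 18 | 3·0+6·3 = 18
E: 1·6+5·0 = 6 | 3·0+6·1 = 6
D: 1·1+5·7 = 36 | 3·2+6·5 = 36
gcd(1,5,3,6) = 1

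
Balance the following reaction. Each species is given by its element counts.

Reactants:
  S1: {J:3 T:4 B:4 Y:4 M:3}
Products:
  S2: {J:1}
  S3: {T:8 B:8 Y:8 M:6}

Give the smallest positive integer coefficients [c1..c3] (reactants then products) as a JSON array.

Coefficients: [2, 6, 1]

J: 2·3 = 6 | 6·1+1·0 = 6
T: 2·4 = 8 | 6·0+1·8 = 8
B: 2·4 = 8 | 6·0+1·8 = 8
Y: 2·4 = 8 | 6·0+1·8 = 8
M: 2·3 = 6 | 6·0+1·6 = 6
gcd(2,6,1) = 1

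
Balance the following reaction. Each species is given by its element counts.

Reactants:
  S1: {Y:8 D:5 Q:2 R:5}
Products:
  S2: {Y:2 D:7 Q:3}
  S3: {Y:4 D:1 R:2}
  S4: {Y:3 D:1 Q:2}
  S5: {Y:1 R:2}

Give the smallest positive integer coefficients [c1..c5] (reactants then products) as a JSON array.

Y: 4·8 = 32 | 2·2+5·4+1·3+5·1 = 32
D: 4·5 = 20 | 2·7+5·1+1·1+5·0 = 20
Q: 4·2 = 8 | 2·3+5·0+1·2+5·0 = 8
R: 4·5 = 20 | 2·0+5·2+1·0+5·2 = 20
gcd(4,2,5,1,5) = 1

Coefficients: [4, 2, 5, 1, 5]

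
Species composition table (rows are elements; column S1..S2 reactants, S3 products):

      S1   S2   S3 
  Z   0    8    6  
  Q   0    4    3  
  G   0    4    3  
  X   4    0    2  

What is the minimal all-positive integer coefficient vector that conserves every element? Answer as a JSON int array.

Coefficients: [2, 3, 4]

Z: 2·0+3·8 = 24 | 4·6 = 24
Q: 2·0+3·4 = 12 | 4·3 = 12
G: 2·0+3·4 = 12 | 4·3 = 12
X: 2·4+3·0 = 8 | 4·2 = 8
gcd(2,3,4) = 1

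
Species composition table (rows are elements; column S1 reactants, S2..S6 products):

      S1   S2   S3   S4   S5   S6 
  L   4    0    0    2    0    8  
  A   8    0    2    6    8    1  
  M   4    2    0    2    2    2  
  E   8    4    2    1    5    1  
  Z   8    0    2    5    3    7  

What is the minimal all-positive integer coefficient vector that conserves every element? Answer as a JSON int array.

L: 5·4 = 20 | 4·0+5·0+2·2+2·0+2·8 = 20
A: 5·8 = 40 | 4·0+5·2+2·6+2·8+2·1 = 40
M: 5·4 = 20 | 4·2+5·0+2·2+2·2+2·2 = 20
E: 5·8 = 40 | 4·4+5·2+2·1+2·5+2·1 = 40
Z: 5·8 = 40 | 4·0+5·2+2·5+2·3+2·7 = 40
gcd(5,4,5,2,2,2) = 1

Coefficients: [5, 4, 5, 2, 2, 2]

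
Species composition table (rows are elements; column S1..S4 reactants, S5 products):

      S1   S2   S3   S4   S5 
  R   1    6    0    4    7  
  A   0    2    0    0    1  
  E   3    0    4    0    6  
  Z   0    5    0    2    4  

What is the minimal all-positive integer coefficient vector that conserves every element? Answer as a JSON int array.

R: 4·1+2·6+3·0+3·4 = 28 | 4·7 = 28
A: 4·0+2·2+3·0+3·0 = 4 | 4·1 = 4
E: 4·3+2·0+3·4+3·0 = 24 | 4·6 = 24
Z: 4·0+2·5+3·0+3·2 = 16 | 4·4 = 16
gcd(4,2,3,3,4) = 1

Coefficients: [4, 2, 3, 3, 4]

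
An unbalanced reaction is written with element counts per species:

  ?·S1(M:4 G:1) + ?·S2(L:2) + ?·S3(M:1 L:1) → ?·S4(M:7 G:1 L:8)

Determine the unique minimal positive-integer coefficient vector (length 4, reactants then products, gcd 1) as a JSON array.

Coefficients: [2, 5, 6, 2]

M: 2·4+5·0+6·1 = 14 | 2·7 = 14
G: 2·1+5·0+6·0 = 2 | 2·1 = 2
L: 2·0+5·2+6·1 = 16 | 2·8 = 16
gcd(2,5,6,2) = 1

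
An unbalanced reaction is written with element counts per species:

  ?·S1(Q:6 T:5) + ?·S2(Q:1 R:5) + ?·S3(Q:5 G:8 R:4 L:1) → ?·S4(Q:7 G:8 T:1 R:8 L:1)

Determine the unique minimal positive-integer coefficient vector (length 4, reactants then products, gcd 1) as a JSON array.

Q: 1·6+4·1+5·5 = 35 | 5·7 = 35
G: 1·0+4·0+5·8 = 40 | 5·8 = 40
T: 1·5+4·0+5·0 = 5 | 5·1 = 5
R: 1·0+4·5+5·4 = 40 | 5·8 = 40
L: 1·0+4·0+5·1 = 5 | 5·1 = 5
gcd(1,4,5,5) = 1

Coefficients: [1, 4, 5, 5]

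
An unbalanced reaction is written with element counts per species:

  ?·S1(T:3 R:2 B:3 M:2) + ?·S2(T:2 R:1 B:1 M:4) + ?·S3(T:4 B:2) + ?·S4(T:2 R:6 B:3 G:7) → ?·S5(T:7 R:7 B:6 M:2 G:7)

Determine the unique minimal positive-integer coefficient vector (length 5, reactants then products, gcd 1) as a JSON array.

Coefficients: [2, 2, 5, 6, 6]

T: 2·3+2·2+5·4+6·2 = 42 | 6·7 = 42
R: 2·2+2·1+5·0+6·6 = 42 | 6·7 = 42
B: 2·3+2·1+5·2+6·3 = 36 | 6·6 = 36
M: 2·2+2·4+5·0+6·0 = 12 | 6·2 = 12
G: 2·0+2·0+5·0+6·7 = 42 | 6·7 = 42
gcd(2,2,5,6,6) = 1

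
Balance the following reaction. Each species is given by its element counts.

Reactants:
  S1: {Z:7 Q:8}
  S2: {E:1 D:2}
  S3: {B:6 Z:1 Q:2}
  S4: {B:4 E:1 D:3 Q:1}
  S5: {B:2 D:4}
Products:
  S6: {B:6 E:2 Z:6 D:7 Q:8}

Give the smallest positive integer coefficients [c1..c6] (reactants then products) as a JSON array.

Coefficients: [5, 6, 1, 6, 3, 6]

B: 5·0+6·0+1·6+6·4+3·2 = 36 | 6·6 = 36
E: 5·0+6·1+1·0+6·1+3·0 = 12 | 6·2 = 12
Z: 5·7+6·0+1·1+6·0+3·0 = 36 | 6·6 = 36
D: 5·0+6·2+1·0+6·3+3·4 = 42 | 6·7 = 42
Q: 5·8+6·0+1·2+6·1+3·0 = 48 | 6·8 = 48
gcd(5,6,1,6,3,6) = 1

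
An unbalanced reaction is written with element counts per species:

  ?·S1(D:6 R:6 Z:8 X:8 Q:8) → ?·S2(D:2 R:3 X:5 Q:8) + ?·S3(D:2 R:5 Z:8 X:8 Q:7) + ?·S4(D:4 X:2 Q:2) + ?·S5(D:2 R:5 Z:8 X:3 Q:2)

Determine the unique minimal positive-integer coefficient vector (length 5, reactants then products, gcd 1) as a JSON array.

Coefficients: [6, 2, 2, 5, 4]

D: 6·6 = 36 | 2·2+2·2+5·4+4·2 = 36
R: 6·6 = 36 | 2·3+2·5+5·0+4·5 = 36
Z: 6·8 = 48 | 2·0+2·8+5·0+4·8 = 48
X: 6·8 = 48 | 2·5+2·8+5·2+4·3 = 48
Q: 6·8 = 48 | 2·8+2·7+5·2+4·2 = 48
gcd(6,2,2,5,4) = 1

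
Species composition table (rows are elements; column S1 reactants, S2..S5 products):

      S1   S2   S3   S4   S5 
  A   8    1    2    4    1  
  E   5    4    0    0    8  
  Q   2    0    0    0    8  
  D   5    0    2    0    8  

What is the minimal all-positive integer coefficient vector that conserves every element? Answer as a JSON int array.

A: 4·8 = 32 | 3·1+6·2+4·4+1·1 = 32
E: 4·5 = 20 | 3·4+6·0+4·0+1·8 = 20
Q: 4·2 = 8 | 3·0+6·0+4·0+1·8 = 8
D: 4·5 = 20 | 3·0+6·2+4·0+1·8 = 20
gcd(4,3,6,4,1) = 1

Coefficients: [4, 3, 6, 4, 1]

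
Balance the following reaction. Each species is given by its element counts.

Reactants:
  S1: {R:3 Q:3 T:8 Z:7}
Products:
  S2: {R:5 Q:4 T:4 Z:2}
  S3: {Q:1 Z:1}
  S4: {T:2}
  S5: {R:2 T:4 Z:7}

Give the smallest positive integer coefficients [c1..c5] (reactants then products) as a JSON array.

R: 3·3 = 9 | 1·5+5·0+6·0+2·2 = 9
Q: 3·3 = 9 | 1·4+5·1+6·0+2·0 = 9
T: 3·8 = 24 | 1·4+5·0+6·2+2·4 = 24
Z: 3·7 = 21 | 1·2+5·1+6·0+2·7 = 21
gcd(3,1,5,6,2) = 1

Coefficients: [3, 1, 5, 6, 2]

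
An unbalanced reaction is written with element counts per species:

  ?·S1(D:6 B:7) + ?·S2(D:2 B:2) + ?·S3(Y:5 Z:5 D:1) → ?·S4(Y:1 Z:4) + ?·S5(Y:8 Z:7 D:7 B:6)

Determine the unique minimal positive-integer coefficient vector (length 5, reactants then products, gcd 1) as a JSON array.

Coefficients: [2, 2, 5, 1, 3]

Y: 2·0+2·0+5·5 = 25 | 1·1+3·8 = 25
Z: 2·0+2·0+5·5 = 25 | 1·4+3·7 = 25
D: 2·6+2·2+5·1 = 21 | 1·0+3·7 = 21
B: 2·7+2·2+5·0 = 18 | 1·0+3·6 = 18
gcd(2,2,5,1,3) = 1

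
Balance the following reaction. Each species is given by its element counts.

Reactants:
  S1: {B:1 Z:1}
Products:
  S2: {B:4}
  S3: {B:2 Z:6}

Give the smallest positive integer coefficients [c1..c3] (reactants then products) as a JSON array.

Coefficients: [6, 1, 1]

B: 6·1 = 6 | 1·4+1·2 = 6
Z: 6·1 = 6 | 1·0+1·6 = 6
gcd(6,1,1) = 1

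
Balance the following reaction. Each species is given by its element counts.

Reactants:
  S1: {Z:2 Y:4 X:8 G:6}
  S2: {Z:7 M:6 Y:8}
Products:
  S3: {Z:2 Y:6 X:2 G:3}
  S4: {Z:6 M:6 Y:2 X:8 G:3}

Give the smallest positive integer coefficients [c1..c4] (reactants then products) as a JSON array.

Coefficients: [3, 2, 4, 2]

Z: 3·2+2·7 = 20 | 4·2+2·6 = 20
M: 3·0+2·6 = 12 | 4·0+2·6 = 12
Y: 3·4+2·8 = 28 | 4·6+2·2 = 28
X: 3·8+2·0 = 24 | 4·2+2·8 = 24
G: 3·6+2·0 = 18 | 4·3+2·3 = 18
gcd(3,2,4,2) = 1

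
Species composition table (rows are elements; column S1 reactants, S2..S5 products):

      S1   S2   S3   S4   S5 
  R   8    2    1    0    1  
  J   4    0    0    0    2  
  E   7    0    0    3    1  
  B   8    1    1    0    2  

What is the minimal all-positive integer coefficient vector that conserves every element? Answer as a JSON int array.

Coefficients: [3, 6, 6, 5, 6]

R: 3·8 = 24 | 6·2+6·1+5·0+6·1 = 24
J: 3·4 = 12 | 6·0+6·0+5·0+6·2 = 12
E: 3·7 = 21 | 6·0+6·0+5·3+6·1 = 21
B: 3·8 = 24 | 6·1+6·1+5·0+6·2 = 24
gcd(3,6,6,5,6) = 1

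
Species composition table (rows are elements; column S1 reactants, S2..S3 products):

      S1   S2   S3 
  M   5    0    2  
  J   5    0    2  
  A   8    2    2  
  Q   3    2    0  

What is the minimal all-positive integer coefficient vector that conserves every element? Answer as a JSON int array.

Coefficients: [2, 3, 5]

M: 2·5 = 10 | 3·0+5·2 = 10
J: 2·5 = 10 | 3·0+5·2 = 10
A: 2·8 = 16 | 3·2+5·2 = 16
Q: 2·3 = 6 | 3·2+5·0 = 6
gcd(2,3,5) = 1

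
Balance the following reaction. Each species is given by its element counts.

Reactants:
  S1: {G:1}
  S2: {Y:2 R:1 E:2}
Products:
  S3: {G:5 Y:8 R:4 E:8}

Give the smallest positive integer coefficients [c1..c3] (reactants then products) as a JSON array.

G: 5·1+4·0 = 5 | 1·5 = 5
Y: 5·0+4·2 = 8 | 1·8 = 8
R: 5·0+4·1 = 4 | 1·4 = 4
E: 5·0+4·2 = 8 | 1·8 = 8
gcd(5,4,1) = 1

Coefficients: [5, 4, 1]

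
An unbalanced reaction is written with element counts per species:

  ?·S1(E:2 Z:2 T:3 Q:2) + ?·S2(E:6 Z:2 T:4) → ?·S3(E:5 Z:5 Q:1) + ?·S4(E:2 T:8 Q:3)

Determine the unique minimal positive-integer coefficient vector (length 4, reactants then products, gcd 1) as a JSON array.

Coefficients: [4, 1, 2, 2]

E: 4·2+1·6 = 14 | 2·5+2·2 = 14
Z: 4·2+1·2 = 10 | 2·5+2·0 = 10
T: 4·3+1·4 = 16 | 2·0+2·8 = 16
Q: 4·2+1·0 = 8 | 2·1+2·3 = 8
gcd(4,1,2,2) = 1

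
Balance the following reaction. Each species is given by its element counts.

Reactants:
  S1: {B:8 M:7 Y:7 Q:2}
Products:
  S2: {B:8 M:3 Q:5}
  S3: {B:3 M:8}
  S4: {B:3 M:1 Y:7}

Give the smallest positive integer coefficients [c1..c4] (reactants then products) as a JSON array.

Coefficients: [5, 2, 3, 5]

B: 5·8 = 40 | 2·8+3·3+5·3 = 40
M: 5·7 = 35 | 2·3+3·8+5·1 = 35
Y: 5·7 = 35 | 2·0+3·0+5·7 = 35
Q: 5·2 = 10 | 2·5+3·0+5·0 = 10
gcd(5,2,3,5) = 1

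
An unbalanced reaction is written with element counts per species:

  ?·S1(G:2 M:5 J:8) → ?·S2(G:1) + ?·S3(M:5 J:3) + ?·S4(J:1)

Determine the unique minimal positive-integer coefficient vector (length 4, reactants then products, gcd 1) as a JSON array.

Coefficients: [1, 2, 1, 5]

G: 1·2 = 2 | 2·1+1·0+5·0 = 2
M: 1·5 = 5 | 2·0+1·5+5·0 = 5
J: 1·8 = 8 | 2·0+1·3+5·1 = 8
gcd(1,2,1,5) = 1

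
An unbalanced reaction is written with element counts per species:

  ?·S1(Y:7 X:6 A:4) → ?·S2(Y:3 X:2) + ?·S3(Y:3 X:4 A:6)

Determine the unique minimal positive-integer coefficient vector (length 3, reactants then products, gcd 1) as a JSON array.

Y: 3·7 = 21 | 5·3+2·3 = 21
X: 3·6 = 18 | 5·2+2·4 = 18
A: 3·4 = 12 | 5·0+2·6 = 12
gcd(3,5,2) = 1

Coefficients: [3, 5, 2]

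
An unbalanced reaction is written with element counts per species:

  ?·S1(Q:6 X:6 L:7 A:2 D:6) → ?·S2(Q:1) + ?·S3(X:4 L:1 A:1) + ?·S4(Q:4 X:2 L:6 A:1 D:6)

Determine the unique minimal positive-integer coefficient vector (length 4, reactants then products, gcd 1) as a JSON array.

Q: 1·6 = 6 | 2·1+1·0+1·4 = 6
X: 1·6 = 6 | 2·0+1·4+1·2 = 6
L: 1·7 = 7 | 2·0+1·1+1·6 = 7
A: 1·2 = 2 | 2·0+1·1+1·1 = 2
D: 1·6 = 6 | 2·0+1·0+1·6 = 6
gcd(1,2,1,1) = 1

Coefficients: [1, 2, 1, 1]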